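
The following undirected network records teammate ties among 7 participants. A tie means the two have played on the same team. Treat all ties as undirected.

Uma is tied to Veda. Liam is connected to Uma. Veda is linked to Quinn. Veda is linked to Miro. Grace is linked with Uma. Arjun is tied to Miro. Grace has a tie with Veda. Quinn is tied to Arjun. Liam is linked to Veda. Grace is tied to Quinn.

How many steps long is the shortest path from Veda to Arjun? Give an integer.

One shortest route is Veda – Quinn – Arjun, which uses 2 edges, and Veda and Arjun are not directly tied, so nothing shorter exists. So d(Veda,Arjun) = 2.

2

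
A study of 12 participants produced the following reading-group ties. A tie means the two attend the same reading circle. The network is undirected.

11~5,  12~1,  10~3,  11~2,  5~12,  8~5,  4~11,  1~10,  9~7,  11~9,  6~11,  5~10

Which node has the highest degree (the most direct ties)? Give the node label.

Degrees — 1:2, 2:1, 3:1, 4:1, 5:4, 6:1, 7:1, 8:1, 9:2, 10:3, 11:5, 12:2.
The maximum is 5, attained only by 11.

11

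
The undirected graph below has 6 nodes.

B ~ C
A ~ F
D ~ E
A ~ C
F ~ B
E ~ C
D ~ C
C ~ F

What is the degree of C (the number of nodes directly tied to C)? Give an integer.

C is directly tied to A, B, D, E, and F. That is 5 neighbors, so the degree of C is 5.

5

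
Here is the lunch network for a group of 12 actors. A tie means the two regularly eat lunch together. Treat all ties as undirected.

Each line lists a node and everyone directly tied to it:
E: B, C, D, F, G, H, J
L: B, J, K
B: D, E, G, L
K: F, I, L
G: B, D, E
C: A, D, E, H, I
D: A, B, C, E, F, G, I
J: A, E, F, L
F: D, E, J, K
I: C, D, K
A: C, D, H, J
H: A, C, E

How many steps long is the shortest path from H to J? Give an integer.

One shortest route is H – A – J, which uses 2 edges, and H and J are not directly tied, so nothing shorter exists. So d(H,J) = 2.

2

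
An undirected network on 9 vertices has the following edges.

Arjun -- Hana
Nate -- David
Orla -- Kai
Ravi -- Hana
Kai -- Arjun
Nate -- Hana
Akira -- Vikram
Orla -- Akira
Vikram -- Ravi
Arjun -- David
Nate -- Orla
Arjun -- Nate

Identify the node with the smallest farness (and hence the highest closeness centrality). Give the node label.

Farness (sum of distances to all others) for each node — Akira:17, Arjun:14, David:18, Hana:14, Kai:16, Nate:13, Orla:14, Ravi:17, Vikram:19.
The smallest farness is 13, for Nate, so Nate has the highest closeness.

Nate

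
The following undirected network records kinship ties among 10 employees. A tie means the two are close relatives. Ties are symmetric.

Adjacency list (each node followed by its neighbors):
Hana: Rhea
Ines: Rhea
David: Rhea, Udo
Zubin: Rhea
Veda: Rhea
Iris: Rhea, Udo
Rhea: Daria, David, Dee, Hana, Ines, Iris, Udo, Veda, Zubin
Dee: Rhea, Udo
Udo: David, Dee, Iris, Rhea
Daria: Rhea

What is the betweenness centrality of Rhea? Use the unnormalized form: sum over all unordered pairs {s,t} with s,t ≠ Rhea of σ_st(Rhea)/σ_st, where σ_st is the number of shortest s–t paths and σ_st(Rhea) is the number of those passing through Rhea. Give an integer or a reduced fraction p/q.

Pairs whose geodesics pass through Rhea — Veda–Hana: 1; Veda–Udo: 1; Veda–Iris: 1; Veda–Dee: 1; Veda–David: 1; Veda–Zubin: 1; Veda–Ines: 1; Veda–Daria: 1; Hana–Udo: 1; Hana–Iris: 1; Hana–Dee: 1; Hana–David: 1; Hana–Zubin: 1; Hana–Ines: 1 … (+19 more pairs).
All other pairs contribute 0.
Summing the contributions gives betweenness(Rhea) = 63/2.

63/2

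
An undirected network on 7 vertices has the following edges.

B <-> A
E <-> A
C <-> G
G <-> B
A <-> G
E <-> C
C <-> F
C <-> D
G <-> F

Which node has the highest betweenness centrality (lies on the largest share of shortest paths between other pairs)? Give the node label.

Unnormalized betweenness of each node: A:3/2, B:0, C:13/2, D:0, E:1, F:0, G:5.
C has the largest value, 13/2, making it the main broker — the node through which the most shortest paths run.

C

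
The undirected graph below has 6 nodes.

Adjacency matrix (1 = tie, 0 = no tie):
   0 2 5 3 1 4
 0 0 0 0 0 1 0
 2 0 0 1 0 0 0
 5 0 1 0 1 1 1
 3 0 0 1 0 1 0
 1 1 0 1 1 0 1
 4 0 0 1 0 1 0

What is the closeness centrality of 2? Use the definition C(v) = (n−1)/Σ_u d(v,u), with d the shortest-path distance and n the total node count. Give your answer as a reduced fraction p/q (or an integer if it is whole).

1/2

Distances from 2: 0:3, 1:2, 3:2, 4:2, 5:1. Sum = 10.
n = 6, so closeness = 5/10 = 1/2.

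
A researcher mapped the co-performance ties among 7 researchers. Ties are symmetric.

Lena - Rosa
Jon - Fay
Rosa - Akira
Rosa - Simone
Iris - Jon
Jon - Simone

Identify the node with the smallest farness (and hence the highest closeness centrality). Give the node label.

Farness (sum of distances to all others) for each node — Akira:16, Fay:16, Iris:16, Jon:11, Lena:16, Rosa:11, Simone:10.
The smallest farness is 10, for Simone, so Simone has the highest closeness.

Simone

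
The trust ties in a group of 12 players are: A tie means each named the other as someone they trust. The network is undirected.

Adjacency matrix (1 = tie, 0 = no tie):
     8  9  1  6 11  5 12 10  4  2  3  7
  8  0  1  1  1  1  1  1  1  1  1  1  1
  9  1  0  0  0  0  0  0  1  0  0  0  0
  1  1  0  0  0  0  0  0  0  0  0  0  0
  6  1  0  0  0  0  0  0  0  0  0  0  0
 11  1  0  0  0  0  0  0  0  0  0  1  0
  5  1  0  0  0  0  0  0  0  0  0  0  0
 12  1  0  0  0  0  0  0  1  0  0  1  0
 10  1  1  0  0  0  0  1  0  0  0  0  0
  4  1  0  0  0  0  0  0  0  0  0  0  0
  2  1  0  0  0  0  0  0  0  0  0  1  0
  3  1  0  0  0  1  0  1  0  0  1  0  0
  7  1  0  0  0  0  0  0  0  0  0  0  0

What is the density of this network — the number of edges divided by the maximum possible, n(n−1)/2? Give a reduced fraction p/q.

There are 16 edges and 12 nodes, so the maximum possible is C(12,2) = 66.
Density = 16/66 = 8/33.

8/33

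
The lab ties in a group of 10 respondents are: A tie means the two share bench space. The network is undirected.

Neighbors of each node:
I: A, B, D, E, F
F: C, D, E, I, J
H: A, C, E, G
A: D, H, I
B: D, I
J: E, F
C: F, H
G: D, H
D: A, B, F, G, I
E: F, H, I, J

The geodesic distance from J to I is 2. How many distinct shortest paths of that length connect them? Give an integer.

The shortest distance is 2. The length-2 paths are: J–F–I; J–E–I.
That gives 2 distinct shortest paths.

2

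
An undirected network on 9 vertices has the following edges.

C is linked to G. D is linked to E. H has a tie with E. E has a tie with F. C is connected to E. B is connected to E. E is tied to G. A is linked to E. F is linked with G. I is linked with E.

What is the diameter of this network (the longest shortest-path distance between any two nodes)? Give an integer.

Eccentricity of each node (its greatest distance to any other): A:2, B:2, C:2, D:2, E:1, F:2, G:2, H:2, I:2.
The maximum eccentricity is 2, realized for instance by the pair I–G via I – E – G. So the diameter is 2.

2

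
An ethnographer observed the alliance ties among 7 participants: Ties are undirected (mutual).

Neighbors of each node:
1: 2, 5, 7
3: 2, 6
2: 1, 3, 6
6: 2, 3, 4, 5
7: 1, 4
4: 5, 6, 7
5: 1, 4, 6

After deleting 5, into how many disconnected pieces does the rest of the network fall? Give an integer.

5's neighbors (1, 4, and 6) remain reachable from one another through other ties, so the rest of the network stays in one piece.

1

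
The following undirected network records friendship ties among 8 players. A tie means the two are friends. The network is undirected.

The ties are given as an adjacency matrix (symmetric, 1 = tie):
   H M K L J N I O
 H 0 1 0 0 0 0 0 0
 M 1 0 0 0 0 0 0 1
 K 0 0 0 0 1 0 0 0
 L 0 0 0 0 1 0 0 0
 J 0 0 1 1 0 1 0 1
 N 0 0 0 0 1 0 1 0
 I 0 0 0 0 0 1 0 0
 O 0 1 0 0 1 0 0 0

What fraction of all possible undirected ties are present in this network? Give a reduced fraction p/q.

There are 7 edges and 8 nodes, so the maximum possible is C(8,2) = 28.
Density = 7/28 = 1/4.

1/4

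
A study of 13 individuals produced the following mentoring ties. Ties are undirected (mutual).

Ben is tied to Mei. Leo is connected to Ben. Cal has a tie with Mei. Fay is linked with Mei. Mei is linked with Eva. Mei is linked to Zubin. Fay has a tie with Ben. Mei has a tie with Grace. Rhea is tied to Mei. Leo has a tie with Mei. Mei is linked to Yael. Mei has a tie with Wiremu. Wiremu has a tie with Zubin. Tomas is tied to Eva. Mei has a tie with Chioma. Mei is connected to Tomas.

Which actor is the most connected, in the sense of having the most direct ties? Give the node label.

Degrees — Ben:3, Cal:1, Chioma:1, Eva:2, Fay:2, Grace:1, Leo:2, Mei:12, Rhea:1, Tomas:2, Wiremu:2, Yael:1, Zubin:2.
The maximum is 12, attained only by Mei.

Mei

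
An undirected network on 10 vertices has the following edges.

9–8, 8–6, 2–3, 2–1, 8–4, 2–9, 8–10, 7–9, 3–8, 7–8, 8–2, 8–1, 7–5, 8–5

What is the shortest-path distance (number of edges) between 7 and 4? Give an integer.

One shortest route is 7 – 8 – 4, which uses 2 edges, and 7 and 4 are not directly tied, so nothing shorter exists. So d(7,4) = 2.

2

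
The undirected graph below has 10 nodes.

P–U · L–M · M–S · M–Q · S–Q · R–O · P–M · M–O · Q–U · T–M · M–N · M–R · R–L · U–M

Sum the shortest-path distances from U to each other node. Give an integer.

15

Distances from U: L:2, M:1, N:2, O:2, P:1, Q:1, R:2, S:2, T:2.
Sum = 2 + 1 + 2 + 2 + 1 + 1 + 2 + 2 + 2 = 15.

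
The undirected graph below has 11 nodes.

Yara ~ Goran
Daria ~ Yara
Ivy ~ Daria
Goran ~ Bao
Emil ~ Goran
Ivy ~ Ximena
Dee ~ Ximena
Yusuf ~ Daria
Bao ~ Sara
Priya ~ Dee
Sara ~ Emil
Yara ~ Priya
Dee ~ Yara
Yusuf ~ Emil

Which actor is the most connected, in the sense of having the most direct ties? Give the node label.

Degrees — Bao:2, Daria:3, Dee:3, Emil:3, Goran:3, Ivy:2, Priya:2, Sara:2, Ximena:2, Yara:4, Yusuf:2.
The maximum is 4, attained only by Yara.

Yara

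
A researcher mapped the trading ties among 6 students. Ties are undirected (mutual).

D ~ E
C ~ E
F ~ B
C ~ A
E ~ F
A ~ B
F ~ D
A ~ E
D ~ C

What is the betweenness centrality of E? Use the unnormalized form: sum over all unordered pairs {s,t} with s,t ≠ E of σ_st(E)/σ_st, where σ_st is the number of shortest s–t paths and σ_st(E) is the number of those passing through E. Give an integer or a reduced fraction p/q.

3/2

Pairs whose geodesics pass through E — F–C: 1/2; F–A: 1/2; D–A: 1/2.
All other pairs contribute 0.
Summing the contributions gives betweenness(E) = 3/2.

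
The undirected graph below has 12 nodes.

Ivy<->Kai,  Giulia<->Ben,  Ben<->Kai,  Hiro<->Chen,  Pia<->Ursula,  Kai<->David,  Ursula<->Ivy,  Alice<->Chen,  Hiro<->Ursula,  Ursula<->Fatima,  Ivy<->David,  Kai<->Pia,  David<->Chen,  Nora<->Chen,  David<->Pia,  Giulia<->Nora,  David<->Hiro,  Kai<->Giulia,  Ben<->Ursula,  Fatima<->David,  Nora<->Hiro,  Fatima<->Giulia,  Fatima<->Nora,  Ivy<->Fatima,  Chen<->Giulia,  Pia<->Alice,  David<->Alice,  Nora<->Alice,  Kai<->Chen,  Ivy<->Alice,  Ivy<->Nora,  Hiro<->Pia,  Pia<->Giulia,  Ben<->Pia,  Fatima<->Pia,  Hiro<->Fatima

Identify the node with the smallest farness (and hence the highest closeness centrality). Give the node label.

Farness (sum of distances to all others) for each node — Alice:17, Ben:18, Chen:16, David:15, Fatima:15, Giulia:16, Hiro:16, Ivy:16, Kai:16, Nora:16, Pia:14, Ursula:17.
The smallest farness is 14, for Pia, so Pia has the highest closeness.

Pia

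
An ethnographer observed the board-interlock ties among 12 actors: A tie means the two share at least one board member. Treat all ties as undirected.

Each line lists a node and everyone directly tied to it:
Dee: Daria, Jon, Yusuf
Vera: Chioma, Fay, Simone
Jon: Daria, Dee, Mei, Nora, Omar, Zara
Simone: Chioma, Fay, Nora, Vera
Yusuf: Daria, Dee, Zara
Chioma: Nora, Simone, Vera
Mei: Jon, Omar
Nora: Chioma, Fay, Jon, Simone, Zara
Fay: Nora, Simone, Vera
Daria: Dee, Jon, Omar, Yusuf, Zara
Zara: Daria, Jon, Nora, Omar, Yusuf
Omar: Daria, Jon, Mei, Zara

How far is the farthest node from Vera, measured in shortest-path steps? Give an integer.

Distances from Vera: Chioma:1, Daria:4, Dee:4, Fay:1, Jon:3, Mei:4, Nora:2, Omar:4, Simone:1, Yusuf:4, Zara:3.
The largest is 4 (to Daria, Omar, Mei, Dee, and Yusuf), so the eccentricity of Vera is 4.

4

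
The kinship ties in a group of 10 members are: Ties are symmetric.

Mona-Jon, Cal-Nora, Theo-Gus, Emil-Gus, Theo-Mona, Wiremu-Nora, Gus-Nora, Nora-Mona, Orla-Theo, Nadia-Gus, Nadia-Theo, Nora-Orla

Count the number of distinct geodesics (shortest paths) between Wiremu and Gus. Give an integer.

1

The shortest distance is 2, and the only length-2 path is Wiremu–Nora–Gus. So there is exactly 1 shortest path.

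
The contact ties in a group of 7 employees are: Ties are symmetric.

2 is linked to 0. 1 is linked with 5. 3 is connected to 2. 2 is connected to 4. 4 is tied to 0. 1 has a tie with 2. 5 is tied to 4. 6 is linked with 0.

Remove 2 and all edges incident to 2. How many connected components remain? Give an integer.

2

Without 2, the remaining ties split the others into: {0, 1, 4, 5, 6}; {3}.
That's 2 separate components.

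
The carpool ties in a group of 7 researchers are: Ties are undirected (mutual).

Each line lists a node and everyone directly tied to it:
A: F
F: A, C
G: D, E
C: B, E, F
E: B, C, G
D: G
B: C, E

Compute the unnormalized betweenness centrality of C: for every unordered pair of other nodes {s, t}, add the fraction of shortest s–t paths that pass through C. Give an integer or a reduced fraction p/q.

Pairs whose geodesics pass through C — G–F: 1; G–A: 1; D–F: 1; D–A: 1; B–F: 1; B–A: 1; F–E: 1; E–A: 1.
All other pairs contribute 0.
Summing the contributions gives betweenness(C) = 8.

8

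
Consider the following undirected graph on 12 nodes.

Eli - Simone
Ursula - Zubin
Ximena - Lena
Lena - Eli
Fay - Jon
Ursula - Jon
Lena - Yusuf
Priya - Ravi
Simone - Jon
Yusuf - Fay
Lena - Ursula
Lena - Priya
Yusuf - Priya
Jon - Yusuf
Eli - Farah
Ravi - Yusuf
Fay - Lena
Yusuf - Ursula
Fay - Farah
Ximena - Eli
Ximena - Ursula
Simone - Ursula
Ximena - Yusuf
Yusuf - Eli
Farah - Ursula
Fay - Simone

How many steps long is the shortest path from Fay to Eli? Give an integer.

2

One shortest route is Fay – Yusuf – Eli, which uses 2 edges, and Fay and Eli are not directly tied, so nothing shorter exists. So d(Fay,Eli) = 2.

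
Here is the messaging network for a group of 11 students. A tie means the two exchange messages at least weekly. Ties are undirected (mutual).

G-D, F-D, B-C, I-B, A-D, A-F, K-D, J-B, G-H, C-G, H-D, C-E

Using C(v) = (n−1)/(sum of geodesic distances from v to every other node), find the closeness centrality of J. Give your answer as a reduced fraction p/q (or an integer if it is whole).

Distances from J: A:5, B:1, C:2, D:4, E:3, F:5, G:3, H:4, I:2, K:5. Sum = 34.
n = 11, so closeness = 10/34 = 5/17.

5/17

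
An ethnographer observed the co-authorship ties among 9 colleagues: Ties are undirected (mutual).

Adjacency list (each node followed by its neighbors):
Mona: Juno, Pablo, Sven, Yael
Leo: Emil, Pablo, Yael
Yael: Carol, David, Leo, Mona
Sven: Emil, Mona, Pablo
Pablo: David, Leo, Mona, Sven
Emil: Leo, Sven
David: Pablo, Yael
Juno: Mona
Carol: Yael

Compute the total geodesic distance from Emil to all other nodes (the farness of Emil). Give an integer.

17

Distances from Emil: Carol:3, David:3, Juno:3, Leo:1, Mona:2, Pablo:2, Sven:1, Yael:2.
Sum = 3 + 3 + 3 + 1 + 2 + 2 + 1 + 2 = 17.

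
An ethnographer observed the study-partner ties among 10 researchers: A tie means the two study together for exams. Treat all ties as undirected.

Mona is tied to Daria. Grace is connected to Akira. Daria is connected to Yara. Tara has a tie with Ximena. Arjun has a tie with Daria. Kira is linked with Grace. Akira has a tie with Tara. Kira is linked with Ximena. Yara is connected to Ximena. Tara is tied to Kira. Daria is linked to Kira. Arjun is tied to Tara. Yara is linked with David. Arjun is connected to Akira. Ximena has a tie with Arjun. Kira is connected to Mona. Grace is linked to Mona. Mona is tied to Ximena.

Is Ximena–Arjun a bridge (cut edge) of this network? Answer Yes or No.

No

Even without that edge, Ximena still reaches Arjun via Ximena – Tara – Arjun, so the network stays connected. Not a bridge.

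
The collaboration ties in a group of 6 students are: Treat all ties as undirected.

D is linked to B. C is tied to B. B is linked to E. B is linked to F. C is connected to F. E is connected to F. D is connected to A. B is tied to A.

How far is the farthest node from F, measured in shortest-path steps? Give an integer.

Distances from F: A:2, B:1, C:1, D:2, E:1.
The largest is 2 (to A and D), so the eccentricity of F is 2.

2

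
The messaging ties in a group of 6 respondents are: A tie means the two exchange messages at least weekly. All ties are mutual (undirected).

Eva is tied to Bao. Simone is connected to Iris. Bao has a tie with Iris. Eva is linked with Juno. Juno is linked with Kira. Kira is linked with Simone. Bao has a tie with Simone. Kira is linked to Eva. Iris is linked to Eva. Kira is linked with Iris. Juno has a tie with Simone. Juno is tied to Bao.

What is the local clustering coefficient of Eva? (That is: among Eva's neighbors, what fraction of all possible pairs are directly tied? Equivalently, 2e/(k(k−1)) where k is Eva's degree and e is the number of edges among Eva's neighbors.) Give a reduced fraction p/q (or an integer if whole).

Eva's neighbors: Bao, Iris, Juno, and Kira (k = 4).
Possible neighbor pairs: C(4,2) = 6. Edges among them: Bao–Iris, Bao–Juno, Iris–Kira, Juno–Kira → e = 4.
Clustering(Eva) = 4/6 = 2/3.

2/3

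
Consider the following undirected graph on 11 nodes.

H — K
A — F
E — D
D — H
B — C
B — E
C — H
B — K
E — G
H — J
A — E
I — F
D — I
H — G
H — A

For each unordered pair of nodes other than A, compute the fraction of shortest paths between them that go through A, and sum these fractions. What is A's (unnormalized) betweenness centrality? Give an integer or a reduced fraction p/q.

23/3

Pairs whose geodesics pass through A — K–F: 1; B–F: 1; C–F: 1; G–F: 2/2; E–F: 1; E–H: 1/3; E–J: 1/3; F–H: 1; F–J: 1.
All other pairs contribute 0.
Summing the contributions gives betweenness(A) = 23/3.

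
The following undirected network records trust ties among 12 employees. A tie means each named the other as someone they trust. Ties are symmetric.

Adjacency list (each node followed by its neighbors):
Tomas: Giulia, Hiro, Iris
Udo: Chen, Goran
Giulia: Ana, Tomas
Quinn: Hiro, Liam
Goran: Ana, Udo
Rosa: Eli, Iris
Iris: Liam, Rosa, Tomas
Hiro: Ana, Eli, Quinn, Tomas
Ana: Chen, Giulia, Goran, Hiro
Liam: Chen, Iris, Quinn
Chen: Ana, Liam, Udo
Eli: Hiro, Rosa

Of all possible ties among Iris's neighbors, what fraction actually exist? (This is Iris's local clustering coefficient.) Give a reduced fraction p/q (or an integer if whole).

0

Iris's neighbors: Liam, Rosa, and Tomas (k = 3).
Possible neighbor pairs: C(3,2) = 3. Edges among them: none → e = 0.
Clustering(Iris) = 0/3 = 0.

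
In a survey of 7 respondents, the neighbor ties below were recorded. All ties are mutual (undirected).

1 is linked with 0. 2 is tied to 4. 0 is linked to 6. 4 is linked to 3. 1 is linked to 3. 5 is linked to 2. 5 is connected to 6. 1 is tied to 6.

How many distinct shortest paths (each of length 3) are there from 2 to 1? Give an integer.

The shortest distance is 3. The length-3 paths are: 2–4–3–1; 2–5–6–1.
That gives 2 distinct shortest paths.

2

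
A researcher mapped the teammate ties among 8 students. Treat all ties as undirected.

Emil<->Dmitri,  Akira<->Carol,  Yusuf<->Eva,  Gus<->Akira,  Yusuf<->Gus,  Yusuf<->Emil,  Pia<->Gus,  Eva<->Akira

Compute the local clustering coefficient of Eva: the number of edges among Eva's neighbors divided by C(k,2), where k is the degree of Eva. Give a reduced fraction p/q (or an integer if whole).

0

Eva's neighbors: Akira and Yusuf (k = 2).
Possible neighbor pairs: C(2,2) = 1. Edges among them: none → e = 0.
Clustering(Eva) = 0/1.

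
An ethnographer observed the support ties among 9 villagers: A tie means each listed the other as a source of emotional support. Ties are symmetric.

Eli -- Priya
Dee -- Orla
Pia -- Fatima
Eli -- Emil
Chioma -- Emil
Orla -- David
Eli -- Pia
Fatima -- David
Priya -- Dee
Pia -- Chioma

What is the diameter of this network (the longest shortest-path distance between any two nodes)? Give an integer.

Eccentricity of each node (its greatest distance to any other): Chioma:4, David:4, Dee:4, Eli:3, Emil:4, Fatima:3, Orla:4, Pia:3, Priya:3.
The maximum eccentricity is 4, realized for instance by the pair Dee–Chioma via Dee – Priya – Eli – Emil – Chioma. So the diameter is 4.

4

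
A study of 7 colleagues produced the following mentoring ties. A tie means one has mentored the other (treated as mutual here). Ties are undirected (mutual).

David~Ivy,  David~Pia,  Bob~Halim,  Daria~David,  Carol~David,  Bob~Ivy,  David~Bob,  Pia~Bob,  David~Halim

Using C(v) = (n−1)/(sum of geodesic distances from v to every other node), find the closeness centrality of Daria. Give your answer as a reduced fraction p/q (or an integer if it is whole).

6/11

Distances from Daria: Bob:2, Carol:2, David:1, Halim:2, Ivy:2, Pia:2. Sum = 11.
n = 7, so closeness = 6/11.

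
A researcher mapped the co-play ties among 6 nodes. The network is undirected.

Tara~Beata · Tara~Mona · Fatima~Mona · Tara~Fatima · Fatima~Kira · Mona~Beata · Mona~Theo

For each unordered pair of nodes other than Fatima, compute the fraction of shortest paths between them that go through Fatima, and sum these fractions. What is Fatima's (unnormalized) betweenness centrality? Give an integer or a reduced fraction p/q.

4

Pairs whose geodesics pass through Fatima — Tara–Kira: 1; Mona–Kira: 1; Theo–Kira: 1; Beata–Kira: 2/2.
All other pairs contribute 0.
Summing the contributions gives betweenness(Fatima) = 4.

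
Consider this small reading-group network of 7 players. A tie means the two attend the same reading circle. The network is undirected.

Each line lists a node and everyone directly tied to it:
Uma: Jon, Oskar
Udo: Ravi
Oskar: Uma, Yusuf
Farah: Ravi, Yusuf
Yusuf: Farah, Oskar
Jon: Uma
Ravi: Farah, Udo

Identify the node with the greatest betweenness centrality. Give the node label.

Yusuf

Unnormalized betweenness of each node: Farah:8, Jon:0, Oskar:8, Ravi:5, Udo:0, Uma:5, Yusuf:9.
Yusuf has the largest value, 9, making it the main broker — the node through which the most shortest paths run.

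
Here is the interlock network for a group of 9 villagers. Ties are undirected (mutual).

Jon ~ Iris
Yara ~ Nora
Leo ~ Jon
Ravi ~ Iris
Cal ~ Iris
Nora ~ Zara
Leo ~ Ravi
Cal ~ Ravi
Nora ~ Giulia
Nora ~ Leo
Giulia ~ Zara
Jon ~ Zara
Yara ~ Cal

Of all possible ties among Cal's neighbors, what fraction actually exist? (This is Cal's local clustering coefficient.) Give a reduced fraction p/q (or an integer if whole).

Cal's neighbors: Iris, Ravi, and Yara (k = 3).
Possible neighbor pairs: C(3,2) = 3. Edges among them: Iris–Ravi → e = 1.
Clustering(Cal) = 1/3.

1/3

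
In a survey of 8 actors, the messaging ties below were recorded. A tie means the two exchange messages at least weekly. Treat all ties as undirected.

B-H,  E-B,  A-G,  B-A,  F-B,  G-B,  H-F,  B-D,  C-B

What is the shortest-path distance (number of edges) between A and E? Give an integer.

2

One shortest route is A – B – E, which uses 2 edges, and A and E are not directly tied, so nothing shorter exists. So d(A,E) = 2.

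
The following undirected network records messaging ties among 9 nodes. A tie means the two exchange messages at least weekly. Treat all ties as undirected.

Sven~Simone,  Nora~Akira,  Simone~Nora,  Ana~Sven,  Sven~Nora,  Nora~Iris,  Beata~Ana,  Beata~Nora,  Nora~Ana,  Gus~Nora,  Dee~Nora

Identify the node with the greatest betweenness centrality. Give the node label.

Unnormalized betweenness of each node: Akira:0, Ana:1/2, Beata:0, Dee:0, Gus:0, Iris:0, Nora:24, Simone:0, Sven:1/2.
Nora has the largest value, 24, making it the main broker — the node through which the most shortest paths run.

Nora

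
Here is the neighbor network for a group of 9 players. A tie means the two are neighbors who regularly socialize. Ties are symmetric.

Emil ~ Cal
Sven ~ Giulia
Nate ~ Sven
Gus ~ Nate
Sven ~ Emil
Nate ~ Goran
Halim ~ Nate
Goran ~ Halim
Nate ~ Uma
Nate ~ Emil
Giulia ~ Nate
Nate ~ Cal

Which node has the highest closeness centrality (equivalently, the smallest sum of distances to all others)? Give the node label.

Farness (sum of distances to all others) for each node — Cal:14, Emil:13, Giulia:14, Goran:14, Gus:15, Halim:14, Nate:8, Sven:13, Uma:15.
The smallest farness is 8, for Nate, so Nate has the highest closeness.

Nate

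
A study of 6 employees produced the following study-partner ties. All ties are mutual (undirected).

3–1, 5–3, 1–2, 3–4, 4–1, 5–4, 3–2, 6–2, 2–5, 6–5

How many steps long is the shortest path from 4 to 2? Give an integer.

2

One shortest route is 4 – 3 – 2, which uses 2 edges, and 4 and 2 are not directly tied, so nothing shorter exists. So d(4,2) = 2.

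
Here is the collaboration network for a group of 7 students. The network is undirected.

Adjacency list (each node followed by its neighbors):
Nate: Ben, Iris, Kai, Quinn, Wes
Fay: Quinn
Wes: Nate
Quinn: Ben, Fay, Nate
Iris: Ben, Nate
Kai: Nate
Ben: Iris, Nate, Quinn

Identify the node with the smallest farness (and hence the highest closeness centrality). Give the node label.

Farness (sum of distances to all others) for each node — Ben:9, Fay:14, Iris:11, Kai:12, Nate:7, Quinn:9, Wes:12.
The smallest farness is 7, for Nate, so Nate has the highest closeness.

Nate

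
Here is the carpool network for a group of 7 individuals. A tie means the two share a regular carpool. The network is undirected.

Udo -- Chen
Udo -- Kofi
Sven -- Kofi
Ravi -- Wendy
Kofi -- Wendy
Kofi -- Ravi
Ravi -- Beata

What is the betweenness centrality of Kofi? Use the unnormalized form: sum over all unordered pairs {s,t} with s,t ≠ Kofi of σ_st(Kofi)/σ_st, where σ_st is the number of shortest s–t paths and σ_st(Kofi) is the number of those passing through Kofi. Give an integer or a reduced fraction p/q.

11

Pairs whose geodesics pass through Kofi — Sven–Ravi: 1; Sven–Wendy: 1; Sven–Udo: 1; Sven–Chen: 1; Sven–Beata: 1; Ravi–Udo: 1; Ravi–Chen: 1; Wendy–Udo: 1; Wendy–Chen: 1; Udo–Beata: 1; Chen–Beata: 1.
All other pairs contribute 0.
Summing the contributions gives betweenness(Kofi) = 11.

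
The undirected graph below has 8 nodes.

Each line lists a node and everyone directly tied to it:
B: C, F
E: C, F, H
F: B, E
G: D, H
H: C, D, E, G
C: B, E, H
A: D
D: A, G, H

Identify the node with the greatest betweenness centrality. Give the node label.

H

Unnormalized betweenness of each node: A:0, B:1/2, C:9/2, D:6, E:9/2, F:1/2, G:0, H:12.
H has the largest value, 12, making it the main broker — the node through which the most shortest paths run.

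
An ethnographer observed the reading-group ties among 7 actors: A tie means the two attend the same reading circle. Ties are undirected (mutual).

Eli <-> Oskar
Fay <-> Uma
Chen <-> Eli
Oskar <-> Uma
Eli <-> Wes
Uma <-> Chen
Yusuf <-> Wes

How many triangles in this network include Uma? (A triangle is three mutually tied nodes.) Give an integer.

Uma's neighbors are Chen, Fay, and Oskar, but none of them are tied to each other, so no triangle contains Uma.

0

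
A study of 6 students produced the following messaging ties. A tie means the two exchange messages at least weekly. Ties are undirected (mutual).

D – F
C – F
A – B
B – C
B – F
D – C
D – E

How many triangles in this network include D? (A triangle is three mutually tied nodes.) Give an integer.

1

D's neighbors: C, E, and F.
Neighbor pairs that are themselves tied: D–C–F. Each forms one triangle with D, for 1 in total.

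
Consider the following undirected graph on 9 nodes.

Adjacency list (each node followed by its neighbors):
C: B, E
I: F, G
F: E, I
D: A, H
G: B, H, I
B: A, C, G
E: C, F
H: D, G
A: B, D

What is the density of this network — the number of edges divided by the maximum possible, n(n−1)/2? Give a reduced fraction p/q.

There are 10 edges and 9 nodes, so the maximum possible is C(9,2) = 36.
Density = 10/36 = 5/18.

5/18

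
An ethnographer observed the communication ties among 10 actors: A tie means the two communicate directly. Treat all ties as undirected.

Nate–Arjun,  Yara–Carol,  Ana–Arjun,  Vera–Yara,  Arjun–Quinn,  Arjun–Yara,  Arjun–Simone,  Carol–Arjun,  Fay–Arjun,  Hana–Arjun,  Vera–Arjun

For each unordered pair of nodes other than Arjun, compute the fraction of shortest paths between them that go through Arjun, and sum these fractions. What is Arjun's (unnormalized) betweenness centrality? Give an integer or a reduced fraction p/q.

67/2

Pairs whose geodesics pass through Arjun — Fay–Yara: 1; Fay–Quinn: 1; Fay–Vera: 1; Fay–Simone: 1; Fay–Carol: 1; Fay–Nate: 1; Fay–Hana: 1; Fay–Ana: 1; Yara–Quinn: 1; Yara–Simone: 1; Yara–Nate: 1; Yara–Hana: 1; Yara–Ana: 1; Quinn–Vera: 1 … (+20 more pairs).
All other pairs contribute 0.
Summing the contributions gives betweenness(Arjun) = 67/2.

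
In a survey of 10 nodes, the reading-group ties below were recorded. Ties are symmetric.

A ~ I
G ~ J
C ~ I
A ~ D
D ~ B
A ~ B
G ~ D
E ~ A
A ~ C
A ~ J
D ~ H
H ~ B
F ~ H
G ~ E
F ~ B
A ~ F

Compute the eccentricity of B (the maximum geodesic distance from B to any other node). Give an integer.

2

Distances from B: A:1, C:2, D:1, E:2, F:1, G:2, H:1, I:2, J:2.
The largest is 2 (to E, C, J, I, and G), so the eccentricity of B is 2.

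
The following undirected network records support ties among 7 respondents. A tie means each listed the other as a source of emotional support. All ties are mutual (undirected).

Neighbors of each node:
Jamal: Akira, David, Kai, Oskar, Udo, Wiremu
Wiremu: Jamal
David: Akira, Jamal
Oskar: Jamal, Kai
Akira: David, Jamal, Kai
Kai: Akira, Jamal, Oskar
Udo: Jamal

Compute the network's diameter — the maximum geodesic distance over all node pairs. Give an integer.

Eccentricity of each node (its greatest distance to any other): Akira:2, David:2, Jamal:1, Kai:2, Oskar:2, Udo:2, Wiremu:2.
The maximum eccentricity is 2, realized for instance by the pair Kai–Udo via Kai – Jamal – Udo. So the diameter is 2.

2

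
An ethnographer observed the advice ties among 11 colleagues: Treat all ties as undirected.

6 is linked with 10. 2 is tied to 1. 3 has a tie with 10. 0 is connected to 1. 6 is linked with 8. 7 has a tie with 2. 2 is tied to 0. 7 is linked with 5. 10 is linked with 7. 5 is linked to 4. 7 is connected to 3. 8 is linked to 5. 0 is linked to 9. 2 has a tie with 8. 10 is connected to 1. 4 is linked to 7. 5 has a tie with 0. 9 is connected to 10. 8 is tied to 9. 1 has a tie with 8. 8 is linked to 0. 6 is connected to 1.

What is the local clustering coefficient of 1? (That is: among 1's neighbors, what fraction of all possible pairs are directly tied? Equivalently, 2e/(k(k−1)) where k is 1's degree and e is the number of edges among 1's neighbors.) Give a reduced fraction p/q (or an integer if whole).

1's neighbors: 0, 2, 6, 8, and 10 (k = 5).
Possible neighbor pairs: C(5,2) = 10. Edges among them: 0–2, 0–8, 2–8, 6–8, 6–10 → e = 5.
Clustering(1) = 5/10 = 1/2.

1/2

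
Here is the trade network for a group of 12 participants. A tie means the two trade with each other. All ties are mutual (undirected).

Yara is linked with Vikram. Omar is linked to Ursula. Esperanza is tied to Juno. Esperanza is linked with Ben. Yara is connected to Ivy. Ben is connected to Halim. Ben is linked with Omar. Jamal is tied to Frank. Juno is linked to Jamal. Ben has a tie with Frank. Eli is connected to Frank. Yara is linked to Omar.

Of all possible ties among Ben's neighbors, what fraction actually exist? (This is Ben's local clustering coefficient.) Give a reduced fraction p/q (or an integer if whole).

Ben's neighbors: Esperanza, Frank, Halim, and Omar (k = 4).
Possible neighbor pairs: C(4,2) = 6. Edges among them: none → e = 0.
Clustering(Ben) = 0/6 = 0.

0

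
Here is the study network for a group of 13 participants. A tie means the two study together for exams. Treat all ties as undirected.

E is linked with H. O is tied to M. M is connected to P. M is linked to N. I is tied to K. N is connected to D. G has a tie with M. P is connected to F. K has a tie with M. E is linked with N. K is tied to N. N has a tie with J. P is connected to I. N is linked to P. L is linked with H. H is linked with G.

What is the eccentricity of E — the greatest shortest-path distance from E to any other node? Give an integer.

Distances from E: D:2, F:3, G:2, H:1, I:3, J:2, K:2, L:2, M:2, N:1, O:3, P:2.
The largest is 3 (to O, I, and F), so the eccentricity of E is 3.

3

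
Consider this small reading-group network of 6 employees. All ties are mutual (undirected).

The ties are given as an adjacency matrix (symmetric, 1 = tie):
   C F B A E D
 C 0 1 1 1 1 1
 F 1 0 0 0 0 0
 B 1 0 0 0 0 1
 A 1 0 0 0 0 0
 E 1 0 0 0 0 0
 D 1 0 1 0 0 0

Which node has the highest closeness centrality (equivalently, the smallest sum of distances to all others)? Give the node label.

Farness (sum of distances to all others) for each node — A:9, B:8, C:5, D:8, E:9, F:9.
The smallest farness is 5, for C, so C has the highest closeness.

C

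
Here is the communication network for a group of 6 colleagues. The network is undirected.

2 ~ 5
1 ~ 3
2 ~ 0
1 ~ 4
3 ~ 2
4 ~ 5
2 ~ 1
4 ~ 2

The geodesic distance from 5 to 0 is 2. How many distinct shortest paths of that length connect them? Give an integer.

1

The shortest distance is 2, and the only length-2 path is 5–2–0. So there is exactly 1 shortest path.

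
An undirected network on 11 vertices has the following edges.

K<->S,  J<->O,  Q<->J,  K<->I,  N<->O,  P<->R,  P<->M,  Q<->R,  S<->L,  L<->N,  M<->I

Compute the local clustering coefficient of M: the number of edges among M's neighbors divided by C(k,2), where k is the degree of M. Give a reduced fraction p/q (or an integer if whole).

M's neighbors: I and P (k = 2).
Possible neighbor pairs: C(2,2) = 1. Edges among them: none → e = 0.
Clustering(M) = 0/1.

0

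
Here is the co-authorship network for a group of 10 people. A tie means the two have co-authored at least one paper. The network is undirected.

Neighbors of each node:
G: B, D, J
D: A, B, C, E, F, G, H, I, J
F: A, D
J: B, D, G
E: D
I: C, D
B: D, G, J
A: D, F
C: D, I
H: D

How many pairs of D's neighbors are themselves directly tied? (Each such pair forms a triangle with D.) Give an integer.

5

D's neighbors: A, B, C, E, F, G, H, I, and J.
Neighbor pairs that are themselves tied: D–A–F; D–B–G; D–B–J; D–C–I; D–G–J. Each forms one triangle with D, for 5 in total.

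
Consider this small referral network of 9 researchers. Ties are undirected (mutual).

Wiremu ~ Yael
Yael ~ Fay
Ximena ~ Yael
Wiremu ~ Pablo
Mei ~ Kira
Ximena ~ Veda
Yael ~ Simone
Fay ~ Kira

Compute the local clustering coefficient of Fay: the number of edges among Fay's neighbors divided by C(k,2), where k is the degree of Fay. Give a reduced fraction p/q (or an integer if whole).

0

Fay's neighbors: Kira and Yael (k = 2).
Possible neighbor pairs: C(2,2) = 1. Edges among them: none → e = 0.
Clustering(Fay) = 0/1.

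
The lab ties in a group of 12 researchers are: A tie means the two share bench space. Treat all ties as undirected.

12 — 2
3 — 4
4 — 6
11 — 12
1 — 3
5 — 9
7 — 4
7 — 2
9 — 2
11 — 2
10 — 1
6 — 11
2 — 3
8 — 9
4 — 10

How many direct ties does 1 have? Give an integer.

2

1 is directly tied to 3 and 10. That is 2 neighbors, so the degree of 1 is 2.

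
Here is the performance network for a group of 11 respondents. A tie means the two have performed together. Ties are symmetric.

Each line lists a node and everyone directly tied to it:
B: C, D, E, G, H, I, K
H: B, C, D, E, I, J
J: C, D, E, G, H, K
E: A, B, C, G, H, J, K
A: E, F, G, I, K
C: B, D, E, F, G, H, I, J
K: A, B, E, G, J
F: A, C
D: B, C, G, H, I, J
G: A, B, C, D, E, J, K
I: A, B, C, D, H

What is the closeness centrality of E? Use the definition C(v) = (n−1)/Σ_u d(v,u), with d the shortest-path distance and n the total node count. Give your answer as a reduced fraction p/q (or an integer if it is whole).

10/13

Distances from E: A:1, B:1, C:1, D:2, F:2, G:1, H:1, I:2, J:1, K:1. Sum = 13.
n = 11, so closeness = 10/13.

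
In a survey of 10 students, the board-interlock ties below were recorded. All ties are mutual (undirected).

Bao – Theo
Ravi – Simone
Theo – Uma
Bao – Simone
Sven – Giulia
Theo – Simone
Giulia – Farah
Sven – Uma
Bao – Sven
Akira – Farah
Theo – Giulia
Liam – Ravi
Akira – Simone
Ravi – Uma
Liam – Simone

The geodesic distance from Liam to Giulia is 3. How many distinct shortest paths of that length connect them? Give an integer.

The shortest distance is 3, and the only length-3 path is Liam–Simone–Theo–Giulia. So there is exactly 1 shortest path.

1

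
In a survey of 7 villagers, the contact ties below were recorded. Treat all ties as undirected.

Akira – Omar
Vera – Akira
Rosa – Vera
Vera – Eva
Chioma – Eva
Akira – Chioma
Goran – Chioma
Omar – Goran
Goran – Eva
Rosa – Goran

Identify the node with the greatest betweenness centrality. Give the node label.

Goran

Unnormalized betweenness of each node: Akira:2, Chioma:1, Eva:1, Goran:4, Omar:1/2, Rosa:1/2, Vera:2.
Goran has the largest value, 4, making it the main broker — the node through which the most shortest paths run.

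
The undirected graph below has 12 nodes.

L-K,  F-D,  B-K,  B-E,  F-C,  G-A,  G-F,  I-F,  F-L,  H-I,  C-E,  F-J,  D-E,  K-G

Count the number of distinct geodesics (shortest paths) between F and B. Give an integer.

4

The shortest distance is 3. The length-3 paths are: F–G–K–B; F–L–K–B; F–D–E–B; F–C–E–B.
That gives 4 distinct shortest paths.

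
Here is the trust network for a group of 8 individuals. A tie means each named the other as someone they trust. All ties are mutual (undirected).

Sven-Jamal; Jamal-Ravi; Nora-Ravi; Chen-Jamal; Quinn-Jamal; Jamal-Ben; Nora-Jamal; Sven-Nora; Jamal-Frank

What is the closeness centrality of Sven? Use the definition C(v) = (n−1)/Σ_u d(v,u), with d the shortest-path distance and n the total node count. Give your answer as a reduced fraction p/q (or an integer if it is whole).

7/12

Distances from Sven: Ben:2, Chen:2, Frank:2, Jamal:1, Nora:1, Quinn:2, Ravi:2. Sum = 12.
n = 8, so closeness = 7/12.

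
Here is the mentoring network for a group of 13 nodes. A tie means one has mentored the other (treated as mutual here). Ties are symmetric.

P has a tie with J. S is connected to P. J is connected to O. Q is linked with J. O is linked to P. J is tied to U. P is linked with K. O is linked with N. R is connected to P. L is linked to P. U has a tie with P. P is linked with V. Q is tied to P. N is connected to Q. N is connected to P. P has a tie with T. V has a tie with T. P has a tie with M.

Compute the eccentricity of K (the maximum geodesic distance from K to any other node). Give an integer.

2

Distances from K: J:2, L:2, M:2, N:2, O:2, P:1, Q:2, R:2, S:2, T:2, U:2, V:2.
The largest is 2 (to O, R, L, M, U, Q, V, T, S, J, and N), so the eccentricity of K is 2.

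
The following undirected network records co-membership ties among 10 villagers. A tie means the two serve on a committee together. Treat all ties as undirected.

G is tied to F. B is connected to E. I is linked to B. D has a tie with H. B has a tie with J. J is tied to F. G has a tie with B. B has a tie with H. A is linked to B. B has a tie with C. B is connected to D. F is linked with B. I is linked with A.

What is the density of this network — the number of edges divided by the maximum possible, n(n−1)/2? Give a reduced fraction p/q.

There are 13 edges and 10 nodes, so the maximum possible is C(10,2) = 45.
Density = 13/45.

13/45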